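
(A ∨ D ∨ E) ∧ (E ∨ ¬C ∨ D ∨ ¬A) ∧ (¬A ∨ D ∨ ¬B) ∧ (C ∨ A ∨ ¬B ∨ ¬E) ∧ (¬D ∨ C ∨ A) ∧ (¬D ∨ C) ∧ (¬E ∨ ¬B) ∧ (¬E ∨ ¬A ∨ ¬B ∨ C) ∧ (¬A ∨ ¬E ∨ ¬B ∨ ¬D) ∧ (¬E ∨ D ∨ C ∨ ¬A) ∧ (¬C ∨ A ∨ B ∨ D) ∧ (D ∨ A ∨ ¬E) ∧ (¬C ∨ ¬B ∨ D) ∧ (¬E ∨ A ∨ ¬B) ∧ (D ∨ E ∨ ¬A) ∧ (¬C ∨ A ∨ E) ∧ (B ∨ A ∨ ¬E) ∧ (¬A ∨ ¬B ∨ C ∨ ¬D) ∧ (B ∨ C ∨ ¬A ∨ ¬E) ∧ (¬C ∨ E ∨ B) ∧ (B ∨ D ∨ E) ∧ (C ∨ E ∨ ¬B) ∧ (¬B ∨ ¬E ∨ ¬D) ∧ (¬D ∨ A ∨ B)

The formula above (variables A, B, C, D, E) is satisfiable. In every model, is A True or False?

True

Suppose A = False.
Suppose D = True.
From the singleton clause (C), C = True.
From the singleton clause (E), E = True.
From the singleton clause (¬B), B = False.
But (B) is also a unit clause — contradiction.
Undo D and try D = False.
From the singleton clause (E), E = True.
But (¬E) is also a unit clause — contradiction.
Both values of D lead to a conflict.
So every satisfying assignment has A = True.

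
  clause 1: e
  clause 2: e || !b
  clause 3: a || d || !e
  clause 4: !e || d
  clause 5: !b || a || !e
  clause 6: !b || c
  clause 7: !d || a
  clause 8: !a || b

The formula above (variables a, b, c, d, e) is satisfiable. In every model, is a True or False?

True

Suppose a = false.
The clause (e) is unit, so e = true.
The clause (d) is unit, so d = true.
But (!d) is also a unit clause — contradiction.
So every satisfying assignment has a = True.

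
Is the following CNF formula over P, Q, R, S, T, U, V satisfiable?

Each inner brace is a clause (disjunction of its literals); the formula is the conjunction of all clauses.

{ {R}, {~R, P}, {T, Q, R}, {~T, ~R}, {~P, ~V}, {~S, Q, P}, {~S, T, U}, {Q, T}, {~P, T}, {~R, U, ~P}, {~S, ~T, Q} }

From the singleton clause (R), R = 1.
From the singleton clause (P), P = 1.
From the singleton clause (~T), T = 0.
Now (T) is unsatisfied and unit — conflict.
No assignment satisfies every clause.

No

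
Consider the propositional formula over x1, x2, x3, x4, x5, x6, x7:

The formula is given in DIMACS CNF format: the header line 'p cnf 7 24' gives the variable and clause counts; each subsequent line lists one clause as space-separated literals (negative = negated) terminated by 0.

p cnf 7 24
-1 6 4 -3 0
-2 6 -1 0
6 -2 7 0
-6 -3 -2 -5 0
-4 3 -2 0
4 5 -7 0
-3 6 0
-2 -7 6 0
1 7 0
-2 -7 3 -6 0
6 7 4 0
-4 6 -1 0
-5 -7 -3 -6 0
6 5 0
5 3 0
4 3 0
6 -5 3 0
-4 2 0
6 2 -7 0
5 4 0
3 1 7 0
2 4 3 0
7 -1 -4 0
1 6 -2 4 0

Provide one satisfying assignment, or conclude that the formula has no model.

x1=False,  x2=True,  x3=True,  x4=True,  x5=False,  x6=True,  x7=True

Case x3 = True:
From the singleton clause (x6), x6 = True.
Case x2 = True:
From the singleton clause (¬x5), x5 = False.
From the singleton clause (x4), x4 = True.
Case x1 = False:
From the singleton clause (x7), x7 = True.
This assignment satisfies each clause.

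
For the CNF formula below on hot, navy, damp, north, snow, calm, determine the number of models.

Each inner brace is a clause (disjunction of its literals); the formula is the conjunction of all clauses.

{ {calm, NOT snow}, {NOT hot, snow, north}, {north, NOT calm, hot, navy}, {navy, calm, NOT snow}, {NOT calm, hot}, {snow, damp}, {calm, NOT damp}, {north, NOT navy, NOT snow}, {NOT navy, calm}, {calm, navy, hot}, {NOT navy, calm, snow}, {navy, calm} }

8

There are 2^6 = 64 truth assignments over (hot, navy, damp, north, snow, calm).
Split on north. With north = true, the clauses containing north are satisfied and NOT north drops from the rest; 6 of the 2^5 = 32 assignments to the other variables satisfy what remains.
With north = false, by the same count on the reduced clause set, 2 assignments work.
Total: 6 + 2 = 8.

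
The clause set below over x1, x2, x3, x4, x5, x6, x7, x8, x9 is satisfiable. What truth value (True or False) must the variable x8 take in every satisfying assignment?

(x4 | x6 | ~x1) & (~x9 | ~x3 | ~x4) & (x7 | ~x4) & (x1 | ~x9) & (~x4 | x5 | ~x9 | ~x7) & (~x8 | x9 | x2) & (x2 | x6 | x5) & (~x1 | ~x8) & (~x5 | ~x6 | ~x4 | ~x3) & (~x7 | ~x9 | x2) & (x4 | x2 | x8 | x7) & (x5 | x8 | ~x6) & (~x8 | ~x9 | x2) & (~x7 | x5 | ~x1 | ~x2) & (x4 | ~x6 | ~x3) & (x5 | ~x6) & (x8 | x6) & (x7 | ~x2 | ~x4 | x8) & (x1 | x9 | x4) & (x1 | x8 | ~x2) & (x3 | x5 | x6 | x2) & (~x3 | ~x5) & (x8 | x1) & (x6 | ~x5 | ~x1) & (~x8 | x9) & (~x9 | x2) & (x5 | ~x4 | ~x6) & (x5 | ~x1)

False

Suppose x8 = 1.
(~x1) alone gives x1 = 0.
(~x9) alone gives x9 = 0.
But (x9) is also a unit clause — contradiction.
So every satisfying assignment has x8 = False.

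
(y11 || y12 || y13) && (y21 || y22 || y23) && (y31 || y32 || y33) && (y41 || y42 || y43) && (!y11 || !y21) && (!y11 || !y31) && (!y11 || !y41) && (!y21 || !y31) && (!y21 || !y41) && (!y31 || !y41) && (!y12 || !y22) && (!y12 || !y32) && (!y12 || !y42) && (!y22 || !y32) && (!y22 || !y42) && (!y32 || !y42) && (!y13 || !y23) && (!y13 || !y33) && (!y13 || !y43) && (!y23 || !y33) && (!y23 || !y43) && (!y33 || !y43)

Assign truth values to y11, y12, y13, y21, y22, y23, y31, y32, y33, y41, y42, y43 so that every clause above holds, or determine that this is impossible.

Branch on y11: set y11 = false.
Branch on y12: set y12 = true.
(!y22) alone gives y22 = false.
(!y32) alone gives y32 = false.
(!y42) alone gives y42 = false.
Branch on y21: set y21 = true.
(!y31) alone gives y31 = false.
(y33) alone gives y33 = true.
(!y41) alone gives y41 = false.
(y43) alone gives y43 = true.
That conflicts with the unit clause (!y43).
Undo y21 and try y21 = false.
(y23) alone gives y23 = true.
(!y13) alone gives y13 = false.
(!y33) alone gives y33 = false.
(y31) alone gives y31 = true.
(!y41) alone gives y41 = false.
(y43) alone gives y43 = true.
That conflicts with the unit clause (!y43).
Neither y21 = true nor y21 = false works.
Undo y12 and try y12 = false.
(y13) alone gives y13 = true.
(!y23) alone gives y23 = false.
(!y33) alone gives y33 = false.
(!y43) alone gives y43 = false.
Branch on y21: set y21 = true.
(!y31) alone gives y31 = false.
(y32) alone gives y32 = true.
(!y41) alone gives y41 = false.
(y42) alone gives y42 = true.
That conflicts with the unit clause (!y42).
Undo y21 and try y21 = false.
(y22) alone gives y22 = true.
(!y32) alone gives y32 = false.
(y31) alone gives y31 = true.
(!y41) alone gives y41 = false.
(y42) alone gives y42 = true.
That conflicts with the unit clause (!y42).
Neither y21 = true nor y21 = false works.
Neither y12 = true nor y12 = false works.
Undo y11 and try y11 = true.
(!y21) alone gives y21 = false.
(!y31) alone gives y31 = false.
(!y41) alone gives y41 = false.
Branch on y22: set y22 = true.
(!y12) alone gives y12 = false.
(!y32) alone gives y32 = false.
(y33) alone gives y33 = true.
(!y42) alone gives y42 = false.
(y43) alone gives y43 = true.
That conflicts with the unit clause (!y43).
Undo y22 and try y22 = false.
(y23) alone gives y23 = true.
(!y13) alone gives y13 = false.
(!y33) alone gives y33 = false.
(y32) alone gives y32 = true.
(!y12) alone gives y12 = false.
(!y42) alone gives y42 = false.
(y43) alone gives y43 = true.
That conflicts with the unit clause (!y43).
Neither y22 = true nor y22 = false works.
Neither y11 = true nor y11 = false works.

UNSATISFIABLE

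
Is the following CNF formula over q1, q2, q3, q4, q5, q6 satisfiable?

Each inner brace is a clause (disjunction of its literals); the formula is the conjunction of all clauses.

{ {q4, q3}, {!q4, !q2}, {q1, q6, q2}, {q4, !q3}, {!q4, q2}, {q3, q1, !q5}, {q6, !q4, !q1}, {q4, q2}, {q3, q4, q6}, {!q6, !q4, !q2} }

Try q4 = true.
The clause (!q2) is unit, so q2 = false.
But (q2) is also a unit clause — contradiction.
That branch fails; take q4 = false instead.
The clause (q3) is unit, so q3 = true.
But (!q3) is also a unit clause — contradiction.
Both values of q4 lead to a conflict.
No assignment satisfies every clause.

No, unsatisfiable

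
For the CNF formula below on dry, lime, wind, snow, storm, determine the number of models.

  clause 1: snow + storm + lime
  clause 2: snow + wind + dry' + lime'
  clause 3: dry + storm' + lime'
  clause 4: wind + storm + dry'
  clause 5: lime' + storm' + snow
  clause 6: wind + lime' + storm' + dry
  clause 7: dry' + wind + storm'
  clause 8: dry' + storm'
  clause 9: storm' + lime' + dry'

13

There are 2^5 = 32 truth assignments over (dry, lime, wind, snow, storm).
Split on dry. With dry = 1, the clauses containing dry are satisfied and dry' drops from the rest; 3 of the 2^4 = 16 assignments to the other variables satisfy what remains.
With dry = 0, by the same count on the reduced clause set, 10 assignments work.
Total: 3 + 10 = 13.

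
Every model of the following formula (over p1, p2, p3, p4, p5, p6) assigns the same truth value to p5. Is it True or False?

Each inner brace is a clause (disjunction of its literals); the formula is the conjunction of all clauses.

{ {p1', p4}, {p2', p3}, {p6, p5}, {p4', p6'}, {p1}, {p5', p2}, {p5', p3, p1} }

True

Suppose p5 = 0.
Unit clause (p6) forces p6 = 1.
Unit clause (p4') forces p4 = 0.
Unit clause (p1') forces p1 = 0.
That conflicts with the unit clause (p1).
So every satisfying assignment has p5 = True.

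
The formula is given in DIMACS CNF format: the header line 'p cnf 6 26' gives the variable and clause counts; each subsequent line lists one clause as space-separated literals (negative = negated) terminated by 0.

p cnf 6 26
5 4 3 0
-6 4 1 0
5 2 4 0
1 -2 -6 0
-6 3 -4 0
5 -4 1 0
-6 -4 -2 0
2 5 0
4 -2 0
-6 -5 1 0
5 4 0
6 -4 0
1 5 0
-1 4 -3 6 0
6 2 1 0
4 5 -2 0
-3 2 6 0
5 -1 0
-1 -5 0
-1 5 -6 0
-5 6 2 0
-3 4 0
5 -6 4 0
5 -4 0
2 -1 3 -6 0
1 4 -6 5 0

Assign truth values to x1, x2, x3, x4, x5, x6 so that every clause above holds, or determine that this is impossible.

UNSATISFIABLE

Branch on x2: set x2 = True.
From the singleton clause (x4), x4 = True.
From the singleton clause (¬x6), x6 = False.
That conflicts with the unit clause (x6).
So x2 must be the other value — set x2 = False.
From the singleton clause (x5), x5 = True.
From the singleton clause (¬x1), x1 = False.
From the singleton clause (¬x6), x6 = False.
That conflicts with the unit clause (x6).
Both values of x2 lead to a conflict.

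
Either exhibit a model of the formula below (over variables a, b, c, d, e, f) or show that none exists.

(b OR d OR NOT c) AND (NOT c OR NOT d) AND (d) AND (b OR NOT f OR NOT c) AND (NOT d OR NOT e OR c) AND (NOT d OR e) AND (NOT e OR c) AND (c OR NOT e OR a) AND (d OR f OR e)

From the singleton clause (d), d = true.
From the singleton clause (NOT c), c = false.
From the singleton clause (NOT e), e = false.
That conflicts with the unit clause (e).

UNSATISFIABLE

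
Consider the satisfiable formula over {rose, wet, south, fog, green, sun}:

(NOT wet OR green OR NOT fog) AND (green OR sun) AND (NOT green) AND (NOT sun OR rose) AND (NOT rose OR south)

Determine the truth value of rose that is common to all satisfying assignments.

True

Suppose rose = false.
The clause (NOT green) is unit, so green = false.
The clause (sun) is unit, so sun = true.
That conflicts with the unit clause (NOT sun).
So every satisfying assignment has rose = True.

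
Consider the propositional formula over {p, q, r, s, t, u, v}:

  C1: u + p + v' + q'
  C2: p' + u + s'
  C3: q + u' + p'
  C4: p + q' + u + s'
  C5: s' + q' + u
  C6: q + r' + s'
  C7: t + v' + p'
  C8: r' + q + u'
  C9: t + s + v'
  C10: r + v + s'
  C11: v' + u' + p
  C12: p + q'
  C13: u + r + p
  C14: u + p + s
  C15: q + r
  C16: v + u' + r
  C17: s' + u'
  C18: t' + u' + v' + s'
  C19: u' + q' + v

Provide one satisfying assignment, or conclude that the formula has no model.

p: 1, q: 0, r: 1, s: 0, t: 1, u: 0, v: 1

Branch on p: set p = 1.
Branch on u: set u = 0.
From the singleton clause (s'), s = 0.
Branch on t: set t = 1.
Branch on q: set q = 0.
From the singleton clause (r), r = 1.
All clauses hold; v can take either value.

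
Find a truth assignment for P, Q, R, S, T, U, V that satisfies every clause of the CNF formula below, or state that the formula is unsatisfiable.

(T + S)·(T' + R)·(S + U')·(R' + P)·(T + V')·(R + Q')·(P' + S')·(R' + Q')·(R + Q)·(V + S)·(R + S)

P=1,  Q=0,  R=1,  S=0,  T=1,  U=0,  V=1

Try T = 1.
From the singleton clause (R), R = 1.
From the singleton clause (P), P = 1.
From the singleton clause (S'), S = 0.
From the singleton clause (U'), U = 0.
From the singleton clause (Q'), Q = 0.
From the singleton clause (V), V = 1.
This assignment satisfies each clause.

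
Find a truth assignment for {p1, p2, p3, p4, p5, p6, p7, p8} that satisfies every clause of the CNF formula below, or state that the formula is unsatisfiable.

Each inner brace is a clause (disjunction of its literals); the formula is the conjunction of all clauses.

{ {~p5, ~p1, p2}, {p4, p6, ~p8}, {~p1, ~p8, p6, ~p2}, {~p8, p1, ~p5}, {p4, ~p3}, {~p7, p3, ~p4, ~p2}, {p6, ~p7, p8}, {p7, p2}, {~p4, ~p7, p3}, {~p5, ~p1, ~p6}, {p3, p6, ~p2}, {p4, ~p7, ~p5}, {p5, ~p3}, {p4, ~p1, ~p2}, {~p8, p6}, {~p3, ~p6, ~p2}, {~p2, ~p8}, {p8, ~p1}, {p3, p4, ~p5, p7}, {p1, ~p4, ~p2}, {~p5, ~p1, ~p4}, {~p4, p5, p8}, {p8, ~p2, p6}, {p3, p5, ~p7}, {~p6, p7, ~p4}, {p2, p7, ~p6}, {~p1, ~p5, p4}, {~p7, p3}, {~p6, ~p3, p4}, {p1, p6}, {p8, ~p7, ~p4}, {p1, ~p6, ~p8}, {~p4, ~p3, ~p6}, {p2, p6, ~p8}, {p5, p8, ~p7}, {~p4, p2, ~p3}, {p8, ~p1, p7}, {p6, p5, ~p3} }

Suppose p4 = 0.
The clause (~p3) is unit, so p3 = 0.
The clause (~p7) is unit, so p7 = 0.
The clause (p2) is unit, so p2 = 1.
The clause (p6) is unit, so p6 = 1.
The clause (~p1) is unit, so p1 = 0.
The clause (~p8) is unit, so p8 = 0.
The clause (~p5) is unit, so p5 = 0.
All clauses are satisfied.

p1 ↦ 0,  p2 ↦ 1,  p3 ↦ 0,  p4 ↦ 0,  p5 ↦ 0,  p6 ↦ 1,  p7 ↦ 0,  p8 ↦ 0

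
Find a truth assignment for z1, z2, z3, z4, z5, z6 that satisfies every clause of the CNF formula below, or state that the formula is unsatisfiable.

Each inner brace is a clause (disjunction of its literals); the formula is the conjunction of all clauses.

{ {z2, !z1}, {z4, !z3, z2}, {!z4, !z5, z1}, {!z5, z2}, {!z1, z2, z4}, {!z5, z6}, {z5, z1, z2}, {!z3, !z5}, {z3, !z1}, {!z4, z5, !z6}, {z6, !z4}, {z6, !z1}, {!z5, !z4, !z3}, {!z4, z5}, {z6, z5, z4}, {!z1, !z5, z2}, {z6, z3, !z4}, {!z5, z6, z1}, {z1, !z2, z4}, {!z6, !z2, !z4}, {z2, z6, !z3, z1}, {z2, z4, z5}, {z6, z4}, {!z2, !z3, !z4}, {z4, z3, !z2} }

z1: true,  z2: true,  z3: true,  z4: false,  z5: false,  z6: true

Suppose z2 = true.
Suppose z5 = false.
The clause (!z4) is unit, so z4 = false.
The clause (z6) is unit, so z6 = true.
The clause (z1) is unit, so z1 = true.
The clause (z3) is unit, so z3 = true.
Every clause now holds.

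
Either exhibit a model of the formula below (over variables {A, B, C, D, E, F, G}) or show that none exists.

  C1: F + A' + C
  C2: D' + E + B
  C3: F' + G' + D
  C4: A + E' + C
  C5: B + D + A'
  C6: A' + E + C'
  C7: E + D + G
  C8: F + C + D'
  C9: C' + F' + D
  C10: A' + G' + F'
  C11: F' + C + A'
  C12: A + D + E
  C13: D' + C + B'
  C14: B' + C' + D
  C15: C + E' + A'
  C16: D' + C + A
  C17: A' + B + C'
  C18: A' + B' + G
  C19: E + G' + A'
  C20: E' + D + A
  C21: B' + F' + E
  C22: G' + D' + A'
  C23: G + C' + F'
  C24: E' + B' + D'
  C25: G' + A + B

Branch on F: set F = 0.
Branch on A: set A = 0.
Branch on E: set E = 0.
Unit clause (D) forces D = 1.
Unit clause (B) forces B = 1.
Unit clause (C) forces C = 1.
No clause remains; G is free.

A=0, B=1, C=1, D=1, E=0, F=0, G=1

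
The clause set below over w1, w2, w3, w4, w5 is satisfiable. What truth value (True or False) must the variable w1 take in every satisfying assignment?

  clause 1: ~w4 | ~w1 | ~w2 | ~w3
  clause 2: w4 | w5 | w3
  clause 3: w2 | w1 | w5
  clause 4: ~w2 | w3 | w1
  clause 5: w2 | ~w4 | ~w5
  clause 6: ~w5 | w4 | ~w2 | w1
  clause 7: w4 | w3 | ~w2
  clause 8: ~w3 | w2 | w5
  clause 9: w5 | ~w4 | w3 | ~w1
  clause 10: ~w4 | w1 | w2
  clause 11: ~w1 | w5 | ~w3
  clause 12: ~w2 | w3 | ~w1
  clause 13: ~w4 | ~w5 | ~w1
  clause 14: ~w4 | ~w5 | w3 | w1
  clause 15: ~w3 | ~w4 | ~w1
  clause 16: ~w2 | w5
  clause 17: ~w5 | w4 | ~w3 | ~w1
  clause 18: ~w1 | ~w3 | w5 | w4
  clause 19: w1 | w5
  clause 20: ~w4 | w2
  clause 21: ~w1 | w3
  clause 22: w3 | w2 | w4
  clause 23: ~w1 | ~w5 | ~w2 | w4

Suppose w1 = 1.
From the singleton clause (w3), w3 = 1.
From the singleton clause (w5), w5 = 1.
From the singleton clause (~w4), w4 = 0.
That conflicts with the unit clause (w4).
So every satisfying assignment has w1 = False.

False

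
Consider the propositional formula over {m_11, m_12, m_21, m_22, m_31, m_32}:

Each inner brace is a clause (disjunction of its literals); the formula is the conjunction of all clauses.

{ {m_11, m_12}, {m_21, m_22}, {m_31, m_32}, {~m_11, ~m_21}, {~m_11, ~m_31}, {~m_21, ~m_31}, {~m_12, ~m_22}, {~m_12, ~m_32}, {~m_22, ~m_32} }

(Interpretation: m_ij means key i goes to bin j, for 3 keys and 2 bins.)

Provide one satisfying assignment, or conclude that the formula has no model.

UNSATISFIABLE

Try m_11 = 1.
(~m_21) alone gives m_21 = 0.
(m_22) alone gives m_22 = 1.
(~m_31) alone gives m_31 = 0.
(m_32) alone gives m_32 = 1.
That conflicts with the unit clause (~m_32).
That branch fails; take m_11 = 0 instead.
(m_12) alone gives m_12 = 1.
(~m_22) alone gives m_22 = 0.
(m_21) alone gives m_21 = 1.
(~m_31) alone gives m_31 = 0.
(m_32) alone gives m_32 = 1.
That conflicts with the unit clause (~m_32).
Both values of m_11 lead to a conflict.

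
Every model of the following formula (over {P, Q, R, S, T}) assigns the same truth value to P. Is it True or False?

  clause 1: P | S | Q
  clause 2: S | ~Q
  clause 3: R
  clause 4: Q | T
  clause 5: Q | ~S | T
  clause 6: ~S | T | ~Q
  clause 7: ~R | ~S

Suppose P = 0.
The clause (R) is unit, so R = 1.
The clause (~S) is unit, so S = 0.
The clause (Q) is unit, so Q = 1.
Now (~Q) is unsatisfied and unit — conflict.
So every satisfying assignment has P = True.

True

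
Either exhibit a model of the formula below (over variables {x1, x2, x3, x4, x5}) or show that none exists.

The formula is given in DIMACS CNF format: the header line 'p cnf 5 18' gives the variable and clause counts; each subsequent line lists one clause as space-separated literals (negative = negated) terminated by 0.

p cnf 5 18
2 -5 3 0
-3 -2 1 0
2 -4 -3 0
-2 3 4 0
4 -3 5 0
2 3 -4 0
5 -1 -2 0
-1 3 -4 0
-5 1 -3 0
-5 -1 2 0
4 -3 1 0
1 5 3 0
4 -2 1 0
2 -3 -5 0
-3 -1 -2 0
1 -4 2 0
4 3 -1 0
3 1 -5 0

Branch on x2: set x2 = True.
Branch on x3: set x3 = False.
From the singleton clause (x4), x4 = True.
From the singleton clause (¬x1), x1 = False.
From the singleton clause (x5), x5 = True.
Now (¬x5) is unsatisfied and unit — conflict.
Undo x3 and try x3 = True.
From the singleton clause (x1), x1 = True.
Now (¬x1) is unsatisfied and unit — conflict.
Either choice for x3 ends in contradiction.
Undo x2 and try x2 = False.
Branch on x5: set x5 = False.
Branch on x4: set x4 = False.
From the singleton clause (¬x3), x3 = False.
From the singleton clause (x1), x1 = True.
Now (¬x1) is unsatisfied and unit — conflict.
Undo x4 and try x4 = True.
From the singleton clause (¬x3), x3 = False.
Now (x3) is unsatisfied and unit — conflict.
Either choice for x4 ends in contradiction.
Undo x5 and try x5 = True.
From the singleton clause (x3), x3 = True.
Now (¬x3) is unsatisfied and unit — conflict.
Either choice for x5 ends in contradiction.
Either choice for x2 ends in contradiction.

UNSATISFIABLE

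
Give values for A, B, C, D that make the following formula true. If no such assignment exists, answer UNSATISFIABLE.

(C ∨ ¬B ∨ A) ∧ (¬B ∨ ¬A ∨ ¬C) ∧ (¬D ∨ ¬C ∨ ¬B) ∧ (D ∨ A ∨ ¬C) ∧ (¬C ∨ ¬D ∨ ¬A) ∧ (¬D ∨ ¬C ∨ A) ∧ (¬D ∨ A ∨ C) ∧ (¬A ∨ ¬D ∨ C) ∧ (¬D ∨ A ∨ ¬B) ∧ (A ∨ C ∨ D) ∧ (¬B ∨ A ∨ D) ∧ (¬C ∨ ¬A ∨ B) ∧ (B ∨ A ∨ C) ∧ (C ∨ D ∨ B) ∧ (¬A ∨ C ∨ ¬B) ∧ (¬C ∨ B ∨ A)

UNSATISFIABLE

Branch on C: set C = True.
Branch on B: set B = False.
Unit clause (¬A) forces A = False.
Now (A) is unsatisfied and unit — conflict.
That branch fails; take B = True instead.
Unit clause (¬A) forces A = False.
Unit clause (¬D) forces D = False.
Now (D) is unsatisfied and unit — conflict.
Neither B = True nor B = False works.
That branch fails; take C = False instead.
Branch on B: set B = False.
Unit clause (A) forces A = True.
Unit clause (¬D) forces D = False.
Now (D) is unsatisfied and unit — conflict.
That branch fails; take B = True instead.
Unit clause (A) forces A = True.
Now (¬A) is unsatisfied and unit — conflict.
Neither B = True nor B = False works.
Neither C = True nor C = False works.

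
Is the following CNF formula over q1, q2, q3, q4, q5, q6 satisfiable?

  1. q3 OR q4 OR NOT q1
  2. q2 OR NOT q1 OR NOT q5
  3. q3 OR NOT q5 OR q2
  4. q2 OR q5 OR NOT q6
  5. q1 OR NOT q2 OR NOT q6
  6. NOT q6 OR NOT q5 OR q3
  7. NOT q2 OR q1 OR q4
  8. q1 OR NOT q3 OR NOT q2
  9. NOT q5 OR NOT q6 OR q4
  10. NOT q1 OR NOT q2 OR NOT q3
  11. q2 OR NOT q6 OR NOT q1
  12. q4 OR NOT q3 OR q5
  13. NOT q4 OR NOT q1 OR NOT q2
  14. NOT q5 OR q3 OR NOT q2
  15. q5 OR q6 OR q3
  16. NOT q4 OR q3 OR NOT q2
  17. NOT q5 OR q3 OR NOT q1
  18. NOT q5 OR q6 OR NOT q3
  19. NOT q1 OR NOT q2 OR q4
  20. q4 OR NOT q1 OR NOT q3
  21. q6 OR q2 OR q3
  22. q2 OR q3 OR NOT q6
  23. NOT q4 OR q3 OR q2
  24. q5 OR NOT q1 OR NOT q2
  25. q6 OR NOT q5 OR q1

Case q3 = true:
Case q1 = false:
The clause (NOT q2) is unit, so q2 = false.
Case q5 = true:
The clause (q6) is unit, so q6 = true.
The clause (q4) is unit, so q4 = true.
Every clause now holds.
A satisfying assignment: q1=false, q2=false, q3=true, q4=true, q5=true, q6=true.

Satisfiable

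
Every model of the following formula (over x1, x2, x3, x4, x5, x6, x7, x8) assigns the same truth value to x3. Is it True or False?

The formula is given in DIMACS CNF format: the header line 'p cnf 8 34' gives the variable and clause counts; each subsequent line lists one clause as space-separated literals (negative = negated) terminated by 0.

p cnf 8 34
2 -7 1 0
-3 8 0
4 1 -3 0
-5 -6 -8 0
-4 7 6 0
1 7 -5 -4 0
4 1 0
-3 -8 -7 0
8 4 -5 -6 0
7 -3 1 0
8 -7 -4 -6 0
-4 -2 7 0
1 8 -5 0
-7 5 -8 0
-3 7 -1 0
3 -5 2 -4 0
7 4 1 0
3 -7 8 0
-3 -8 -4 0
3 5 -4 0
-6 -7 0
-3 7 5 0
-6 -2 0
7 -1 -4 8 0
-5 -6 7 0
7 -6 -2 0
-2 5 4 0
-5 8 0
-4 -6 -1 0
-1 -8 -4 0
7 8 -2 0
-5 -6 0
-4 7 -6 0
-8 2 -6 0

Suppose x3 = True.
The clause (x8) is unit, so x8 = True.
The clause (¬x7) is unit, so x7 = False.
The clause (x1) is unit, so x1 = True.
But (¬x1) is also a unit clause — contradiction.
So every satisfying assignment has x3 = False.

False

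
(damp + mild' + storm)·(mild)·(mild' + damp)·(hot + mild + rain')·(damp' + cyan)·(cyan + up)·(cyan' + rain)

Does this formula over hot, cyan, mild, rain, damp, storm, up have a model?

Yes, satisfiable

From the singleton clause (mild), mild = 1.
From the singleton clause (damp), damp = 1.
From the singleton clause (cyan), cyan = 1.
From the singleton clause (rain), rain = 1.
Every clause is now satisfied; hot, storm, up are unconstrained.
A satisfying assignment: hot ↦ 1; cyan ↦ 1; mild ↦ 1; rain ↦ 1; damp ↦ 1; storm ↦ 0; up ↦ 1.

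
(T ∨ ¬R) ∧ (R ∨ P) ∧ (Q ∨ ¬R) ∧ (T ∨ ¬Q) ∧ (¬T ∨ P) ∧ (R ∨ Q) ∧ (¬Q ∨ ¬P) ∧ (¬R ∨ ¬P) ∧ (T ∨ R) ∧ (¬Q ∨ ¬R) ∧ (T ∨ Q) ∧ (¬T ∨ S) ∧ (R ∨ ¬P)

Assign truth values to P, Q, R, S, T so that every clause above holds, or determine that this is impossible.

UNSATISFIABLE

Suppose T = True.
The clause (P) is unit, so P = True.
The clause (¬Q) is unit, so Q = False.
The clause (¬R) is unit, so R = False.
Now (R) is unsatisfied and unit — conflict.
Undo T and try T = False.
The clause (¬R) is unit, so R = False.
Now (R) is unsatisfied and unit — conflict.
Neither T = True nor T = False works.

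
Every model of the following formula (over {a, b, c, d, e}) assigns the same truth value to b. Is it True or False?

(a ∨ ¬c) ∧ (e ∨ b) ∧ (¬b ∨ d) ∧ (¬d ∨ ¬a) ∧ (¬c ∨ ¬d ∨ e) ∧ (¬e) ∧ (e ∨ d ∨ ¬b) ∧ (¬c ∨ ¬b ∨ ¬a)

Suppose b = False.
(e) alone gives e = True.
But (¬e) is also a unit clause — contradiction.
So every satisfying assignment has b = True.

True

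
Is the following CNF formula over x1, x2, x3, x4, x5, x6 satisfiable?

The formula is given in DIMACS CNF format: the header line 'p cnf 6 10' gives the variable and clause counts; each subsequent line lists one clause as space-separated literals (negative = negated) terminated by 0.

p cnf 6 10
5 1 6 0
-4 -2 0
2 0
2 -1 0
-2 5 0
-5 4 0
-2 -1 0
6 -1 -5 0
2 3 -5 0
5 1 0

No

(x2) alone gives x2 = True.
(¬x4) alone gives x4 = False.
(x5) alone gives x5 = True.
But (¬x5) is also a unit clause — contradiction.
No assignment satisfies every clause.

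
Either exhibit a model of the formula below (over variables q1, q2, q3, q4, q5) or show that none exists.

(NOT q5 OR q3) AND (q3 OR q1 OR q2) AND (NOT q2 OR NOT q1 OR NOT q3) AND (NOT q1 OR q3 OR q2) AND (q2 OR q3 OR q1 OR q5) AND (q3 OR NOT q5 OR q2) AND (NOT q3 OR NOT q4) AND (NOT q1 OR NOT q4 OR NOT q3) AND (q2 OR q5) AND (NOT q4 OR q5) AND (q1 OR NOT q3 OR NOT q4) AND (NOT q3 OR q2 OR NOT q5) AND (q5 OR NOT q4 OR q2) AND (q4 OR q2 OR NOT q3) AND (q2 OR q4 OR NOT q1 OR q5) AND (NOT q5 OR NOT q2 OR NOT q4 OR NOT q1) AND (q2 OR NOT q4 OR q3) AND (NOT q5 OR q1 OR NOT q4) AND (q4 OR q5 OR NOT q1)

Case q5 = false:
Unit clause (q2) forces q2 = true.
Unit clause (NOT q4) forces q4 = false.
Unit clause (NOT q1) forces q1 = false.
No clause remains; q3 is free.

q1=false, q2=true, q3=false, q4=false, q5=false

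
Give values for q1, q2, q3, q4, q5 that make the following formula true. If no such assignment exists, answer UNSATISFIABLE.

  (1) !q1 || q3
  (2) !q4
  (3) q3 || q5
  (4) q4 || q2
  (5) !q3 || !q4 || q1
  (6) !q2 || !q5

(!q4) alone gives q4 = false.
(q2) alone gives q2 = true.
(!q5) alone gives q5 = false.
(q3) alone gives q3 = true.
No clause remains; q1 is free.

q1=true,  q2=true,  q3=true,  q4=false,  q5=false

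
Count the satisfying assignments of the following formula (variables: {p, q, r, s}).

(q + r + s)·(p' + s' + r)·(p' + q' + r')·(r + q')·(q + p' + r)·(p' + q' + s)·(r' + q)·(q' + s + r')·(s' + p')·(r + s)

2

There are 2^4 = 16 truth assignments over (p, q, r, s).
Check each against the 10 clauses (columns in the order p, q, r, s):
  F F F F  ✗ fails (q + r + s)
  F F F T  ✓ satisfies all
  F F T F  ✗ fails (r' + q)
  F F T T  ✗ fails (r' + q)
  F T F F  ✗ fails (r + q')
  F T F T  ✗ fails (r + q')
  F T T F  ✗ fails (q' + s + r')
  F T T T  ✓ satisfies all
  T F F F  ✗ fails (q + r + s)
  T F F T  ✗ fails (p' + s' + r)
  T F T F  ✗ fails (r' + q)
  T F T T  ✗ fails (r' + q)
  T T F F  ✗ fails (r + q')
  T T F T  ✗ fails (p' + s' + r)
  T T T F  ✗ fails (p' + q' + r')
  T T T T  ✗ fails (p' + q' + r')
2 of the 16 rows are models.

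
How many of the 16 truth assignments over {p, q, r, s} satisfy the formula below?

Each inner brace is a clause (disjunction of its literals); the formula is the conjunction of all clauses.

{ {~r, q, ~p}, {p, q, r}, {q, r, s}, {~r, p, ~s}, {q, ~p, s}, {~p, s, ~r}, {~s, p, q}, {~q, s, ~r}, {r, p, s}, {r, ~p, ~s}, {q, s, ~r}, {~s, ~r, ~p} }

There are 2^4 = 16 truth assignments over (p, q, r, s).
Check each against the 12 clauses (columns in the order p, q, r, s):
  F F F F  ✗ fails (p | q | r)
  F F F T  ✗ fails (p | q | r)
  F F T F  ✗ fails (q | s | ~r)
  F F T T  ✗ fails (~r | p | ~s)
  F T F F  ✗ fails (r | p | s)
  F T F T  ✓ satisfies all
  F T T F  ✗ fails (~q | s | ~r)
  F T T T  ✗ fails (~r | p | ~s)
  T F F F  ✗ fails (q | r | s)
  T F F T  ✗ fails (r | ~p | ~s)
  T F T F  ✗ fails (~r | q | ~p)
  T F T T  ✗ fails (~r | q | ~p)
  T T F F  ✓ satisfies all
  T T F T  ✗ fails (r | ~p | ~s)
  T T T F  ✗ fails (~p | s | ~r)
  T T T T  ✗ fails (~s | ~r | ~p)
2 of the 16 rows are models.

2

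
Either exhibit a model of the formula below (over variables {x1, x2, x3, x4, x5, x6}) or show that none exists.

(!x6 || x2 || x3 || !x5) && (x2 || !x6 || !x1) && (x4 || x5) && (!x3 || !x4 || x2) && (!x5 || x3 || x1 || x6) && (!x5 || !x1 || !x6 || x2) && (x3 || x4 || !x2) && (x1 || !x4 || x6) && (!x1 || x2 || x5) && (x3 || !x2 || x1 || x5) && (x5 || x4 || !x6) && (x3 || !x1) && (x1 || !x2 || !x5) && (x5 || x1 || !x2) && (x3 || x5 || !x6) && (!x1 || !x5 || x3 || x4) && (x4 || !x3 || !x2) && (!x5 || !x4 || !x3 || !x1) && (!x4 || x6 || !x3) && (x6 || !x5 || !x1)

x1: false, x2: false, x3: true, x4: false, x5: true, x6: true

Branch on x4: set x4 = false.
From the singleton clause (x5), x5 = true.
Branch on x3: set x3 = true.
From the singleton clause (!x2), x2 = false.
Branch on x6: set x6 = true.
From the singleton clause (!x1), x1 = false.
This assignment satisfies each clause.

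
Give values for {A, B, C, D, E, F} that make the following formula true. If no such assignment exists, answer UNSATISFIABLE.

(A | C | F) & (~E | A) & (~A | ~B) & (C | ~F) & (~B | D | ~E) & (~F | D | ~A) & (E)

A=1; B=0; C=1; D=1; E=1; F=1

Unit clause (E) forces E = 1.
Unit clause (A) forces A = 1.
Unit clause (~B) forces B = 0.
Try C = 1.
Try F = 1.
Unit clause (D) forces D = 1.
This assignment satisfies each clause.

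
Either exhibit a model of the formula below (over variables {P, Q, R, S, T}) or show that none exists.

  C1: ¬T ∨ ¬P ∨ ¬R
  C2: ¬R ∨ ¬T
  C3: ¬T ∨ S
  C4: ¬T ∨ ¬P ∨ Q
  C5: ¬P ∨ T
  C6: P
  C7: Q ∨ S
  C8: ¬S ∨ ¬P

The clause (P) is unit, so P = True.
The clause (T) is unit, so T = True.
The clause (¬R) is unit, so R = False.
The clause (S) is unit, so S = True.
But (¬S) is also a unit clause — contradiction.

UNSATISFIABLE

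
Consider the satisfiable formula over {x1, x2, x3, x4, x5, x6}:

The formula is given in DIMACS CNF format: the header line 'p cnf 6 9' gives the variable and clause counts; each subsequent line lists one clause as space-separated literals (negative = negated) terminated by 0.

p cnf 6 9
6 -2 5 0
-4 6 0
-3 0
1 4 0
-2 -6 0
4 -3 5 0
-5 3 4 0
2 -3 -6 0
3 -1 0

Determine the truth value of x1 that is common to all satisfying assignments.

Suppose x1 = True.
The clause (¬x3) is unit, so x3 = False.
But (x3) is also a unit clause — contradiction.
So every satisfying assignment has x1 = False.

False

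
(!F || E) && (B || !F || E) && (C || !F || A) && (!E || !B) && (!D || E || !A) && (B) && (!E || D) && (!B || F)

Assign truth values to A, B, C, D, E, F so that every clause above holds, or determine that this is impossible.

UNSATISFIABLE

From the singleton clause (B), B = true.
From the singleton clause (!E), E = false.
From the singleton clause (!F), F = false.
Now (F) is unsatisfied and unit — conflict.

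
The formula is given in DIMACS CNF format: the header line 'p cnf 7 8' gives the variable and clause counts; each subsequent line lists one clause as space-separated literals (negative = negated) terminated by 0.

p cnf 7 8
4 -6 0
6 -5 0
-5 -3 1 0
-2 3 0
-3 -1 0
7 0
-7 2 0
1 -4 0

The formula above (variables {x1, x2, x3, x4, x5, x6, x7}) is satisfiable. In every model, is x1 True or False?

Suppose x1 = True.
Unit clause (¬x3) forces x3 = False.
Unit clause (¬x2) forces x2 = False.
Unit clause (x7) forces x7 = True.
That conflicts with the unit clause (¬x7).
So every satisfying assignment has x1 = False.

False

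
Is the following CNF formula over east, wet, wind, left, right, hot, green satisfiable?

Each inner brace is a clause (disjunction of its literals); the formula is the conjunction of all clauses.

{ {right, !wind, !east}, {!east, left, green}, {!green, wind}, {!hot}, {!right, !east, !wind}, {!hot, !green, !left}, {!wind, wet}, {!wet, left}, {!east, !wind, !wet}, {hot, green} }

Yes

(!hot) alone gives hot = false.
(green) alone gives green = true.
(wind) alone gives wind = true.
(wet) alone gives wet = true.
(left) alone gives left = true.
(!east) alone gives east = false.
No clause remains; right is free.
A satisfying assignment: east: false, wet: true, wind: true, left: true, right: false, hot: false, green: true.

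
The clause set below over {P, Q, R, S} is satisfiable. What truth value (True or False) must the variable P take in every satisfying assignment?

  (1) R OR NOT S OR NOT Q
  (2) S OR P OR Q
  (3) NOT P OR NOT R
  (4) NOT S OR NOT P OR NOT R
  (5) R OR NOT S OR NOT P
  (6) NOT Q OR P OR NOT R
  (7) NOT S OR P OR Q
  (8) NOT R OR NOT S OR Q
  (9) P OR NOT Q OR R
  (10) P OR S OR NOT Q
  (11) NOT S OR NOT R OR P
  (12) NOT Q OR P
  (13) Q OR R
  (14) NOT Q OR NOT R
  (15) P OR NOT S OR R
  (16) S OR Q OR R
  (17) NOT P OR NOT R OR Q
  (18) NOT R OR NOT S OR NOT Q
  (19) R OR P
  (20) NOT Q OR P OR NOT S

True

Suppose P = false.
The clause (NOT Q) is unit, so Q = false.
The clause (S) is unit, so S = true.
That conflicts with the unit clause (NOT S).
So every satisfying assignment has P = True.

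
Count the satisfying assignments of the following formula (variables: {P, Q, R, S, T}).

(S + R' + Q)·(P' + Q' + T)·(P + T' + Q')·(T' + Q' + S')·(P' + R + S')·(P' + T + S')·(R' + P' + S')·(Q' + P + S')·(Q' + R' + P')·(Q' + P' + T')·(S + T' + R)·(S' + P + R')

6

There are 2^5 = 32 truth assignments over (P, Q, R, S, T).
Split on T. With T = 1, the clauses containing T are satisfied and T' drops from the rest; 1 of the 2^4 = 16 assignments to the other variables satisfy what remains.
With T = 0, by the same count on the reduced clause set, 5 assignments work.
(One model: P=F, Q=F, R=F, S=F, T=F.)
Total: 1 + 5 = 6.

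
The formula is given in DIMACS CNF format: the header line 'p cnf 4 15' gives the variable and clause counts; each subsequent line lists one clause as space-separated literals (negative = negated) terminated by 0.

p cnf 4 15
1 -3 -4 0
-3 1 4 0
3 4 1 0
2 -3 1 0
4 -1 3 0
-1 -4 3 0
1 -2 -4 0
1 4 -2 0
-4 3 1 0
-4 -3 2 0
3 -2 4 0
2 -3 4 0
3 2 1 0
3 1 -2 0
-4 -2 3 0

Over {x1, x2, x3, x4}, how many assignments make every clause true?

2

There are 2^4 = 16 truth assignments over (x1, x2, x3, x4).
Check each against the 15 clauses (columns in the order x1, x2, x3, x4):
  F F F F  ✗ fails (x3 ∨ x4 ∨ x1)
  F F F T  ✗ fails (¬x4 ∨ x3 ∨ x1)
  F F T F  ✗ fails (¬x3 ∨ x1 ∨ x4)
  F F T T  ✗ fails (x1 ∨ ¬x3 ∨ ¬x4)
  F T F F  ✗ fails (x3 ∨ x4 ∨ x1)
  F T F T  ✗ fails (x1 ∨ ¬x2 ∨ ¬x4)
  F T T F  ✗ fails (¬x3 ∨ x1 ∨ x4)
  F T T T  ✗ fails (x1 ∨ ¬x3 ∨ ¬x4)
  T F F F  ✗ fails (x4 ∨ ¬x1 ∨ x3)
  T F F T  ✗ fails (¬x1 ∨ ¬x4 ∨ x3)
  T F T F  ✗ fails (x2 ∨ ¬x3 ∨ x4)
  T F T T  ✗ fails (¬x4 ∨ ¬x3 ∨ x2)
  T T F F  ✗ fails (x4 ∨ ¬x1 ∨ x3)
  T T F T  ✗ fails (¬x1 ∨ ¬x4 ∨ x3)
  T T T F  ✓ satisfies all
  T T T T  ✓ satisfies all
2 of the 16 rows are models.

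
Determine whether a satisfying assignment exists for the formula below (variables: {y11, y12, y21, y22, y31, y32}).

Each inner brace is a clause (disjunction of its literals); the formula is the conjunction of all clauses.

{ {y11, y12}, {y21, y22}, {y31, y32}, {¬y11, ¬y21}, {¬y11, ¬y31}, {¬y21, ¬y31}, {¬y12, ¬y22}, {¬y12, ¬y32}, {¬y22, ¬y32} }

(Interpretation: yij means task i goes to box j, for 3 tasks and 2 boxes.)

No

Try y11 = True.
The clause (¬y21) is unit, so y21 = False.
The clause (y22) is unit, so y22 = True.
The clause (¬y31) is unit, so y31 = False.
The clause (y32) is unit, so y32 = True.
Now (¬y32) is unsatisfied and unit — conflict.
Undo y11 and try y11 = False.
The clause (y12) is unit, so y12 = True.
The clause (¬y22) is unit, so y22 = False.
The clause (y21) is unit, so y21 = True.
The clause (¬y31) is unit, so y31 = False.
The clause (y32) is unit, so y32 = True.
Now (¬y32) is unsatisfied and unit — conflict.
Either choice for y11 ends in contradiction.
No assignment satisfies every clause.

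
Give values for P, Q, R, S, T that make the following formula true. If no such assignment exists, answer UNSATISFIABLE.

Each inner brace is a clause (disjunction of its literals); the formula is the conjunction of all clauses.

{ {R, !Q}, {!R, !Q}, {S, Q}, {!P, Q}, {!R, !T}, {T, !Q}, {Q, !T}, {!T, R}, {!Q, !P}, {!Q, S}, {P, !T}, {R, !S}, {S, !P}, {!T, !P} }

P=false; Q=false; R=true; S=true; T=false

Try R = true.
The clause (!Q) is unit, so Q = false.
The clause (S) is unit, so S = true.
The clause (!P) is unit, so P = false.
The clause (!T) is unit, so T = false.
Every clause now holds.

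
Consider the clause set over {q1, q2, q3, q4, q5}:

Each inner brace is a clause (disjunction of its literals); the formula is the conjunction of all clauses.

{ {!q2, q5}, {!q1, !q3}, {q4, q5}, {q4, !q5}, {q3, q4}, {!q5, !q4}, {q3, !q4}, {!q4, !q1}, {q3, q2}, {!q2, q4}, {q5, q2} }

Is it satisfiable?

Suppose q2 = false.
The clause (q3) is unit, so q3 = true.
The clause (!q1) is unit, so q1 = false.
The clause (q5) is unit, so q5 = true.
The clause (q4) is unit, so q4 = true.
Now (!q4) is unsatisfied and unit — conflict.
Backtrack on q2: now try q2 = true.
The clause (q5) is unit, so q5 = true.
The clause (q4) is unit, so q4 = true.
Now (!q4) is unsatisfied and unit — conflict.
Neither q2 = true nor q2 = false works.
No assignment satisfies every clause.

No, unsatisfiable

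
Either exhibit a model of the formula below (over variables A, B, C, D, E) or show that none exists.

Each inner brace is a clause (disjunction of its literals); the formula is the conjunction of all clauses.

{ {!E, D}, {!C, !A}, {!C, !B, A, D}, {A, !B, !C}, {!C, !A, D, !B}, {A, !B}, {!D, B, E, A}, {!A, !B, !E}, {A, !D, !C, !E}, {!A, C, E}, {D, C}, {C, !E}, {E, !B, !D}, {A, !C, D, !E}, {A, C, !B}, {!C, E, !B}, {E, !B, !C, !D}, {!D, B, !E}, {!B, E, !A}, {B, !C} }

Try E = false.
Try C = false.
From the singleton clause (!A), A = false.
From the singleton clause (!B), B = false.
From the singleton clause (!D), D = false.
But (D) is also a unit clause — contradiction.
That branch fails; take C = true instead.
From the singleton clause (!A), A = false.
From the singleton clause (!B), B = false.
But (B) is also a unit clause — contradiction.
Either choice for C ends in contradiction.
That branch fails; take E = true instead.
From the singleton clause (D), D = true.
From the singleton clause (C), C = true.
From the singleton clause (!A), A = false.
But (A) is also a unit clause — contradiction.
Either choice for E ends in contradiction.

UNSATISFIABLE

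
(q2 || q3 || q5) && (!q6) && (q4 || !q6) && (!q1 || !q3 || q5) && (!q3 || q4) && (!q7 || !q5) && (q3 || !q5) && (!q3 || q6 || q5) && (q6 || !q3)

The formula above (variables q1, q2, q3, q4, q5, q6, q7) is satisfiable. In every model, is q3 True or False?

Suppose q3 = true.
From the singleton clause (!q6), q6 = false.
Now (q6) is unsatisfied and unit — conflict.
So every satisfying assignment has q3 = False.

False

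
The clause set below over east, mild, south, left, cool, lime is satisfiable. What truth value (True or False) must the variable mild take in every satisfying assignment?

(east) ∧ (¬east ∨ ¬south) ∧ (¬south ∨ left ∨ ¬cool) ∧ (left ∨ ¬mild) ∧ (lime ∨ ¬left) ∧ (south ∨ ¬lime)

False

Suppose mild = True.
Unit clause (east) forces east = True.
Unit clause (¬south) forces south = False.
Unit clause (left) forces left = True.
Unit clause (lime) forces lime = True.
That conflicts with the unit clause (¬lime).
So every satisfying assignment has mild = False.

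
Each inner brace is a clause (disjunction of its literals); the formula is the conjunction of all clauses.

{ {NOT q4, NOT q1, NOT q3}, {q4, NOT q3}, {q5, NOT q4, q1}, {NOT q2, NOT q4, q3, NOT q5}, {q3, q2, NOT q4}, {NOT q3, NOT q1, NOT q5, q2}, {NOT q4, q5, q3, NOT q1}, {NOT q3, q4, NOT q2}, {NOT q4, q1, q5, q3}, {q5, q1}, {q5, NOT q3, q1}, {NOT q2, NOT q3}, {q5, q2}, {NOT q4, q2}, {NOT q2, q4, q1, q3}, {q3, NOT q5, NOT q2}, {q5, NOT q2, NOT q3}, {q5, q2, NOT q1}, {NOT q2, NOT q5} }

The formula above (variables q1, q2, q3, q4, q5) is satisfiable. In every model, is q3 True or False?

Suppose q3 = true.
From the singleton clause (q4), q4 = true.
From the singleton clause (NOT q1), q1 = false.
From the singleton clause (q5), q5 = true.
From the singleton clause (NOT q2), q2 = false.
That conflicts with the unit clause (q2).
So every satisfying assignment has q3 = False.

False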